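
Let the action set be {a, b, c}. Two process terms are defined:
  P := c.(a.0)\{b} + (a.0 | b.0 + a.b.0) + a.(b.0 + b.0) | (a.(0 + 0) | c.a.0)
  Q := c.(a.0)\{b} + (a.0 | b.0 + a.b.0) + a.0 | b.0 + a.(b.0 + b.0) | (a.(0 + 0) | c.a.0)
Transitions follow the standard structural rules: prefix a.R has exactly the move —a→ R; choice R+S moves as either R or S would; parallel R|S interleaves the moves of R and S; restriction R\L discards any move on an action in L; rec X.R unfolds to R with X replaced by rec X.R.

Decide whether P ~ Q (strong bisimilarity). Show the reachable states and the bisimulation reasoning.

P ~ Q

LTS(P): 25 reachable states
  m0 = c.(a.0)\{b} + (a.0 | b.0 + a.b.0) + a.(b.0 + b.0) | (a.(0 + 0) | c.a.0) → =a=> m1, =a=> m2, =a=> m3, =a=> m4, =b=> m5, =c=> m6, =c=> m7
  m1 = (b.0 + b.0) | (a.(0 + 0) | c.a.0) → =a=> m8, =b=> m9, =c=> m10
  m2 = 0 | b.0 → =b=> m11
  m3 = a.(b.0 + b.0) | ((0 + 0) | c.a.0) → =a=> m8, =c=> m12
  m4 = b.0 → =b=> m13
  m5 = a.0 | 0 → =a=> m11
  m6 = (a.0)\{b} → =a=> m14
  m7 = a.(b.0 + b.0) | (a.(0 + 0) | a.0) → =a=> m10, =a=> m12, =a=> m15
  m8 = (b.0 + b.0) | ((0 + 0) | c.a.0) → =b=> m16, =c=> m17
  m9 = 0 | (a.(0 + 0) | c.a.0) → =a=> m16, =c=> m18
  m10 = (b.0 + b.0) | (a.(0 + 0) | a.0) → =a=> m17, =a=> m19, =b=> m18
  m11 = 0 | 0 → stopped
  m12 = a.(b.0 + b.0) | ((0 + 0) | a.0) → =a=> m17, =a=> m20
  m13 = 0 → stopped
  m14 = 0\{b} → stopped
  m15 = a.(b.0 + b.0) | (a.(0 + 0) | 0) → =a=> m19, =a=> m20
  m16 = 0 | ((0 + 0) | c.a.0) → =c=> m21
  m17 = (b.0 + b.0) | ((0 + 0) | a.0) → =a=> m22, =b=> m21
  m18 = 0 | (a.(0 + 0) | a.0) → =a=> m21, =a=> m23
  m19 = (b.0 + b.0) | (a.(0 + 0) | 0) → =a=> m22, =b=> m23
  m20 = a.(b.0 + b.0) | ((0 + 0) | 0) → =a=> m22
  m21 = 0 | ((0 + 0) | a.0) → =a=> m24
  m22 = (b.0 + b.0) | ((0 + 0) | 0) → =b=> m24
  m23 = 0 | (a.(0 + 0) | 0) → =a=> m24
  m24 = 0 | ((0 + 0) | 0) → stopped
LTS(Q): 25 reachable states
  n0 = c.(a.0)\{b} + (a.0 | b.0 + a.b.0) + a.0 | b.0 + a.(b.0 + b.0) | (a.(0 + 0) | c.a.0) → =a=> n1, =a=> n2, =a=> n3, =a=> n4, =b=> n5, =c=> n6, =c=> n7
  n1 = (b.0 + b.0) | (a.(0 + 0) | c.a.0) → =a=> n8, =b=> n9, =c=> n10
  n2 = 0 | b.0 → =b=> n11
  n3 = a.(b.0 + b.0) | ((0 + 0) | c.a.0) → =a=> n8, =c=> n12
  n4 = b.0 → =b=> n13
  n5 = a.0 | 0 → =a=> n11
  n6 = (a.0)\{b} → =a=> n14
  n7 = a.(b.0 + b.0) | (a.(0 + 0) | a.0) → =a=> n10, =a=> n12, =a=> n15
  n8 = (b.0 + b.0) | ((0 + 0) | c.a.0) → =b=> n16, =c=> n17
  n9 = 0 | (a.(0 + 0) | c.a.0) → =a=> n16, =c=> n18
  n10 = (b.0 + b.0) | (a.(0 + 0) | a.0) → =a=> n17, =a=> n19, =b=> n18
  n11 = 0 | 0 → stopped
  n12 = a.(b.0 + b.0) | ((0 + 0) | a.0) → =a=> n17, =a=> n20
  n13 = 0 → stopped
  n14 = 0\{b} → stopped
  n15 = a.(b.0 + b.0) | (a.(0 + 0) | 0) → =a=> n19, =a=> n20
  n16 = 0 | ((0 + 0) | c.a.0) → =c=> n21
  n17 = (b.0 + b.0) | ((0 + 0) | a.0) → =a=> n22, =b=> n21
  n18 = 0 | (a.(0 + 0) | a.0) → =a=> n21, =a=> n23
  n19 = (b.0 + b.0) | (a.(0 + 0) | 0) → =a=> n22, =b=> n23
  n20 = a.(b.0 + b.0) | ((0 + 0) | 0) → =a=> n22
  n21 = 0 | ((0 + 0) | a.0) → =a=> n24
  n22 = (b.0 + b.0) | ((0 + 0) | 0) → =b=> n24
  n23 = 0 | (a.(0 + 0) | 0) → =a=> n24
  n24 = 0 | ((0 + 0) | 0) → stopped
Coarsest stable partition (strong bisimilarity classes):
  B0 = {m0, n0}
  B1 = {m1, n1}
  B2 = {m8, n8}
  B3 = {m17, m19, n17, n19}
  B4 = {m2, m22, m4, n2, n22, n4}
  B5 = {m11, m13, m14, m24, n11, n13, n14, n24}
  B6 = {m21, m23, m5, m6, n21, n23, n5, n6}
  B7 = {m16, n16}
  B8 = {m10, n10}
  B9 = {m18, n18}
  B10 = {m9, n9}
  B11 = {m7, n7}
  B12 = {m12, m15, n12, n15}
  B13 = {m20, n20}
  B14 = {m3, n3}
m0 ∈ B0, n0 ∈ B0 → same block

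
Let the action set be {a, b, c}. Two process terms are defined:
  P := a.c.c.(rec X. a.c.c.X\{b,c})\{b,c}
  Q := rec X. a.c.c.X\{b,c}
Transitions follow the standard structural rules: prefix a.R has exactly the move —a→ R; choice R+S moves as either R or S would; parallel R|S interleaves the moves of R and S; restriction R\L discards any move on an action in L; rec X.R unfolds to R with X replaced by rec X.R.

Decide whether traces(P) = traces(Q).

P's transition system — 5 states:
  m0 = a.c.c.(rec X. a.c.c.X\{b,c})\{b,c} → --a--▸ m1
  m1 = c.c.(rec X. a.c.c.X\{b,c})\{b,c} → --c--▸ m2
  m2 = c.(rec X. a.c.c.X\{b,c})\{b,c} → --c--▸ m3
  m3 = (rec X. a.c.c.X\{b,c})\{b,c} → --a--▸ m4
  m4 = (c.c.(rec X. a.c.c.X\{b,c})\{b,c})\{b,c} → (no moves)
Q's transition system — 5 states:
  n0 = rec X. a.c.c.X\{b,c} → --a--▸ n1
  n1 = c.c.(rec X. a.c.c.X\{b,c})\{b,c} → --c--▸ n2
  n2 = c.(rec X. a.c.c.X\{b,c})\{b,c} → --c--▸ n3
  n3 = (rec X. a.c.c.X\{b,c})\{b,c} → --a--▸ n4
  n4 = (c.c.(rec X. a.c.c.X\{b,c})\{b,c})\{b,c} → (no moves)
Partition-refinement fixed point:
  B0 = {m0, n0}
  B1 = {m1, n1}
  B2 = {m2, n2}
  B3 = {m3, n3}
  B4 = {m4, n4}
m0 ∈ B0, n0 ∈ B0 → same block
Bisimilar ⇒ trace-equivalent.

trace-equivalent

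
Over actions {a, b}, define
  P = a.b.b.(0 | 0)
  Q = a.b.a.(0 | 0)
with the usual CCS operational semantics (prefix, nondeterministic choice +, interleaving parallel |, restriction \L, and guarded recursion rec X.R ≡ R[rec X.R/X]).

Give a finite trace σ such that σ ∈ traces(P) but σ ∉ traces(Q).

P's transition system — 4 states:
  u0 = a.b.b.(0 | 0) | —a→ u1
  u1 = b.b.(0 | 0) | —b→ u2
  u2 = b.(0 | 0) | —b→ u3
  u3 = 0 | 0 | deadlocked
Q's transition system — 4 states:
  v0 = a.b.a.(0 | 0) | —a→ v1
  v1 = b.a.(0 | 0) | —b→ v2
  v2 = a.(0 | 0) | —a→ v3
  v3 = 0 | 0 | deadlocked
Trace ⟨abb⟩ through P, begin at {u0}:
  [1] a ⇒ {u1}
  [2] b ⇒ {u2}
  [3] b ⇒ {u3}
  — P admits the full trace.
Trace ⟨abb⟩ through Q, begin at {v0}:
  [1] a ⇒ {v1}
  [2] b ⇒ {v2}
  [3] b ⇒ no successor for Q

abb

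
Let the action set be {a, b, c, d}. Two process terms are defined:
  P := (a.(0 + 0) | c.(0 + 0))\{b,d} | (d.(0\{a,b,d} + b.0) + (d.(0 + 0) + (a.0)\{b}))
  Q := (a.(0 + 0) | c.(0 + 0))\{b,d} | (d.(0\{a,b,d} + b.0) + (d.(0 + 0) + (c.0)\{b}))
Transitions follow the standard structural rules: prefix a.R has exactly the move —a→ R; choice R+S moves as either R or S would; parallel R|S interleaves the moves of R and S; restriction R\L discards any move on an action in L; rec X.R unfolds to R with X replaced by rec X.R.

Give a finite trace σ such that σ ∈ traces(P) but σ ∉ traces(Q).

LTS(P): 20 reachable states
  s0 = (a.(0 + 0) | c.(0 + 0))\{b,d} | (d.(0\{a,b,d} + b.0) + (d.(0 + 0) + (a.0)\{b})) ⊢ =a=> s1, =a=> s2, =c=> s3, =d=> s4, =d=> s5
  s1 = ((0 + 0) | c.(0 + 0))\{b,d} | (d.(0\{a,b,d} + b.0) + (d.(0 + 0) + (a.0)\{b})) ⊢ =a=> s6, =c=> s7, =d=> s8, =d=> s9
  s2 = (a.(0 + 0) | c.(0 + 0))\{b,d} | 0\{b} ⊢ =a=> s6, =c=> s10
  s3 = (a.(0 + 0) | (0 + 0))\{b,d} | (d.(0\{a,b,d} + b.0) + (d.(0 + 0) + (a.0)\{b})) ⊢ =a=> s10, =a=> s7, =d=> s11, =d=> s12
  s4 = (a.(0 + 0) | c.(0 + 0))\{b,d} | (0 + 0) ⊢ =a=> s8, =c=> s11
  s5 = (a.(0 + 0) | c.(0 + 0))\{b,d} | (0\{a,b,d} + b.0) ⊢ =a=> s9, =b=> s13, =c=> s12
  s6 = ((0 + 0) | c.(0 + 0))\{b,d} | 0\{b} ⊢ =c=> s14
  s7 = ((0 + 0) | (0 + 0))\{b,d} | (d.(0\{a,b,d} + b.0) + (d.(0 + 0) + (a.0)\{b})) ⊢ =a=> s14, =d=> s15, =d=> s16
  s8 = ((0 + 0) | c.(0 + 0))\{b,d} | (0 + 0) ⊢ =c=> s15
  s9 = ((0 + 0) | c.(0 + 0))\{b,d} | (0\{a,b,d} + b.0) ⊢ =b=> s17, =c=> s16
  s10 = (a.(0 + 0) | (0 + 0))\{b,d} | 0\{b} ⊢ =a=> s14
  s11 = (a.(0 + 0) | (0 + 0))\{b,d} | (0 + 0) ⊢ =a=> s15
  s12 = (a.(0 + 0) | (0 + 0))\{b,d} | (0\{a,b,d} + b.0) ⊢ =a=> s16, =b=> s18
  s13 = (a.(0 + 0) | c.(0 + 0))\{b,d} | 0 ⊢ =a=> s17, =c=> s18
  s14 = ((0 + 0) | (0 + 0))\{b,d} | 0\{b} ⊢ ·
  s15 = ((0 + 0) | (0 + 0))\{b,d} | (0 + 0) ⊢ ·
  s16 = ((0 + 0) | (0 + 0))\{b,d} | (0\{a,b,d} + b.0) ⊢ =b=> s19
  s17 = ((0 + 0) | c.(0 + 0))\{b,d} | 0 ⊢ =c=> s19
  s18 = (a.(0 + 0) | (0 + 0))\{b,d} | 0 ⊢ =a=> s19
  s19 = ((0 + 0) | (0 + 0))\{b,d} | 0 ⊢ ·
LTS(Q): 20 reachable states
  t0 = (a.(0 + 0) | c.(0 + 0))\{b,d} | (d.(0\{a,b,d} + b.0) + (d.(0 + 0) + (c.0)\{b})) ⊢ =a=> t1, =c=> t2, =c=> t3, =d=> t4, =d=> t5
  t1 = ((0 + 0) | c.(0 + 0))\{b,d} | (d.(0\{a,b,d} + b.0) + (d.(0 + 0) + (c.0)\{b})) ⊢ =c=> t6, =c=> t7, =d=> t8, =d=> t9
  t2 = (a.(0 + 0) | (0 + 0))\{b,d} | (d.(0\{a,b,d} + b.0) + (d.(0 + 0) + (c.0)\{b})) ⊢ =a=> t6, =c=> t10, =d=> t11, =d=> t12
  t3 = (a.(0 + 0) | c.(0 + 0))\{b,d} | 0\{b} ⊢ =a=> t7, =c=> t10
  t4 = (a.(0 + 0) | c.(0 + 0))\{b,d} | (0 + 0) ⊢ =a=> t8, =c=> t11
  t5 = (a.(0 + 0) | c.(0 + 0))\{b,d} | (0\{a,b,d} + b.0) ⊢ =a=> t9, =b=> t13, =c=> t12
  t6 = ((0 + 0) | (0 + 0))\{b,d} | (d.(0\{a,b,d} + b.0) + (d.(0 + 0) + (c.0)\{b})) ⊢ =c=> t14, =d=> t15, =d=> t16
  t7 = ((0 + 0) | c.(0 + 0))\{b,d} | 0\{b} ⊢ =c=> t14
  t8 = ((0 + 0) | c.(0 + 0))\{b,d} | (0 + 0) ⊢ =c=> t15
  t9 = ((0 + 0) | c.(0 + 0))\{b,d} | (0\{a,b,d} + b.0) ⊢ =b=> t17, =c=> t16
  t10 = (a.(0 + 0) | (0 + 0))\{b,d} | 0\{b} ⊢ =a=> t14
  t11 = (a.(0 + 0) | (0 + 0))\{b,d} | (0 + 0) ⊢ =a=> t15
  t12 = (a.(0 + 0) | (0 + 0))\{b,d} | (0\{a,b,d} + b.0) ⊢ =a=> t16, =b=> t18
  t13 = (a.(0 + 0) | c.(0 + 0))\{b,d} | 0 ⊢ =a=> t17, =c=> t18
  t14 = ((0 + 0) | (0 + 0))\{b,d} | 0\{b} ⊢ ·
  t15 = ((0 + 0) | (0 + 0))\{b,d} | (0 + 0) ⊢ ·
  t16 = ((0 + 0) | (0 + 0))\{b,d} | (0\{a,b,d} + b.0) ⊢ =b=> t19
  t17 = ((0 + 0) | c.(0 + 0))\{b,d} | 0 ⊢ =c=> t19
  t18 = (a.(0 + 0) | (0 + 0))\{b,d} | 0 ⊢ =a=> t19
  t19 = ((0 + 0) | (0 + 0))\{b,d} | 0 ⊢ ·
Trace ⟨aa⟩ through P, begin at {s0}:
  [1] a ⇒ {s1, s2}
  [2] a ⇒ {s6}
  P completes σ.
Trace ⟨aa⟩ through Q, begin at {t0}:
  [1] a ⇒ {t1}
  [2] a ⇒ ∅  — Q cannot continue

aa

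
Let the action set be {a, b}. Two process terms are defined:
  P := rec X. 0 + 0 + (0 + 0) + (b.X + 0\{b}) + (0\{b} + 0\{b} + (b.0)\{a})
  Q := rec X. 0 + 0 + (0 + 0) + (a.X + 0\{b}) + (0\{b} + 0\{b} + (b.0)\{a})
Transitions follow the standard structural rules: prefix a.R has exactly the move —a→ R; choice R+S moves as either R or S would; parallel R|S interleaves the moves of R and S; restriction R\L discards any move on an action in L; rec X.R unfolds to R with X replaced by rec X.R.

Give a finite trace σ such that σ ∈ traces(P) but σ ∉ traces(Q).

bb

Reachable graph of P (2 states):
  p0 = rec X. 0 + 0 + (0 + 0) + (b.X + 0\{b}) + (0\{b} + 0\{b} + (b.0)\{a}) | —b→ p0, —b→ p1
  p1 = 0\{a} | (no moves)
Reachable graph of Q (2 states):
  q0 = rec X. 0 + 0 + (0 + 0) + (a.X + 0\{b}) + (0\{b} + 0\{b} + (b.0)\{a}) | —a→ q0, —b→ q1
  q1 = 0\{a} | (no moves)
Trace ⟨bb⟩ through P, begin at {p0}:
  [1] b ⇒ {p0, p1}
  [2] b ⇒ {p0, p1}
  ✓ P
Trace ⟨bb⟩ through Q, begin at {q0}:
  [1] b ⇒ {q1}
  [2] b ⇒ ∅ (Q stuck)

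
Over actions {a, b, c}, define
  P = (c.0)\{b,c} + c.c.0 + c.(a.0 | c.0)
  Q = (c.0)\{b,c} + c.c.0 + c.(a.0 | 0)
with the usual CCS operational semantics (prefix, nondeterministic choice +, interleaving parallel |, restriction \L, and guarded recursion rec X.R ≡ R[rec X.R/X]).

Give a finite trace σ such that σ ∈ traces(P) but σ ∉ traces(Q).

P's transition system — 7 states:
  m0 = (c.0)\{b,c} + c.c.0 + c.(a.0 | c.0) has moves —c→ m1, —c→ m2
  m1 = a.0 | c.0 has moves —a→ m3, —c→ m4
  m2 = c.0 has moves —c→ m5
  m3 = 0 | c.0 has moves —c→ m6
  m4 = a.0 | 0 has moves —a→ m6
  m5 = 0 has moves deadlocked
  m6 = 0 | 0 has moves deadlocked
Q's transition system — 5 states:
  n0 = (c.0)\{b,c} + c.c.0 + c.(a.0 | 0) has moves —c→ n1, —c→ n2
  n1 = a.0 | 0 has moves —a→ n3
  n2 = c.0 has moves —c→ n4
  n3 = 0 | 0 has moves deadlocked
  n4 = 0 has moves deadlocked
Trace ⟨cac⟩ through P, begin at {m0}:
  [1] c ⇒ {m1, m2}
  [2] a ⇒ {m3}
  [3] c ⇒ {m6}
  P completes σ.
Trace ⟨cac⟩ through Q, begin at {n0}:
  [1] c ⇒ {n1, n2}
  [2] a ⇒ {n3}
  [3] c ⇒ ∅ (Q stuck)

cac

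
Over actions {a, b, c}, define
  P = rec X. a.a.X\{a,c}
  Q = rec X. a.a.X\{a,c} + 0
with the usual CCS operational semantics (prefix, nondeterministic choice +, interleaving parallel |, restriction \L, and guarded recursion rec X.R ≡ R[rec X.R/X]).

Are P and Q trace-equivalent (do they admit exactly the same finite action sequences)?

YES

Reachable graph of P (3 states):
  s0 = rec X. a.a.X\{a,c} ⊢ -a-> s1
  s1 = a.(rec X. a.a.X\{a,c})\{a,c} ⊢ -a-> s2
  s2 = (rec X. a.a.X\{a,c})\{a,c} ⊢ stopped
Reachable graph of Q (3 states):
  t0 = rec X. a.a.X\{a,c} + 0 ⊢ -a-> t1
  t1 = a.(rec X. a.a.X\{a,c} + 0)\{a,c} ⊢ -a-> t2
  t2 = (rec X. a.a.X\{a,c} + 0)\{a,c} ⊢ stopped
Partition-refinement fixed point:
  B0 = {s0, t0}
  B1 = {s1, t1}
  B2 = {s2, t2}
s0 ∈ B0, t0 ∈ B0 → same block
Bisimilar ⇒ trace-equivalent.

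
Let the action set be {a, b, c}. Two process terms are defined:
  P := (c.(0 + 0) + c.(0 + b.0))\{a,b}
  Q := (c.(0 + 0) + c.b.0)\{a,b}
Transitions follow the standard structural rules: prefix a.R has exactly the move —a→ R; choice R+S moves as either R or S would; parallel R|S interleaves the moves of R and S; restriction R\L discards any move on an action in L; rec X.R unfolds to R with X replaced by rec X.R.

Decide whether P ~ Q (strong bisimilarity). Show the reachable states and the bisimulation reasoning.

Reachable graph of P (3 states):
  u0 = (c.(0 + 0) + c.(0 + b.0))\{a,b} :: =c=> u1, =c=> u2
  u1 = (0 + 0)\{a,b} :: (no moves)
  u2 = (0 + b.0)\{a,b} :: (no moves)
Reachable graph of Q (3 states):
  v0 = (c.(0 + 0) + c.b.0)\{a,b} :: =c=> v1, =c=> v2
  v1 = (0 + 0)\{a,b} :: (no moves)
  v2 = (b.0)\{a,b} :: (no moves)
Partition-refinement fixed point:
  B0 = {u0, v0}
  B1 = {u1, u2, v1, v2}
u0 ∈ B0, v0 ∈ B0 → same block

bisimilar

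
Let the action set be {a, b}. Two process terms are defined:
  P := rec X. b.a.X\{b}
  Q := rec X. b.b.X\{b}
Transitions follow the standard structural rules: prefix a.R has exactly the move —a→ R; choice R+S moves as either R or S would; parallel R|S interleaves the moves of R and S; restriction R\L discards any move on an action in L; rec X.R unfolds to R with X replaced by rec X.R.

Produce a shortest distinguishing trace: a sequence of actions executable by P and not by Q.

ba

Reachable graph of P (3 states):
  u0 = rec X. b.a.X\{b} → -b-> u1
  u1 = a.(rec X. b.a.X\{b})\{b} → -a-> u2
  u2 = (rec X. b.a.X\{b})\{b} → (no moves)
Reachable graph of Q (3 states):
  v0 = rec X. b.b.X\{b} → -b-> v1
  v1 = b.(rec X. b.b.X\{b})\{b} → -b-> v2
  v2 = (rec X. b.b.X\{b})\{b} → (no moves)
Trace ⟨ba⟩ through P, begin at {u0}:
  after b @ step 1: {u1}
  after a @ step 2: {u2}
  P completes σ.
Trace ⟨ba⟩ through Q, begin at {v0}:
  after b @ step 1: {v1}
  after a @ step 2: ∅ (Q stuck)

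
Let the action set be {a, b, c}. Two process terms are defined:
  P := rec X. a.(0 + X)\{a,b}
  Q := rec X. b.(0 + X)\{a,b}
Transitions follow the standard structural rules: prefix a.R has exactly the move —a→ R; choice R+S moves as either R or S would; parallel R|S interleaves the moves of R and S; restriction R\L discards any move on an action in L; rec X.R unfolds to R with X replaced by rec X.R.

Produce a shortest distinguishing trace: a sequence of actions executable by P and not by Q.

a

LTS(P): 2 reachable states
  m0 = rec X. a.(0 + X)\{a,b} :: --a--▸ m1
  m1 = (0 + (rec X. a.(0 + X)\{a,b}))\{a,b} :: ∅
LTS(Q): 2 reachable states
  n0 = rec X. b.(0 + X)\{a,b} :: --b--▸ n1
  n1 = (0 + (rec X. b.(0 + X)\{a,b}))\{a,b} :: ∅
Run σ = ⟨a⟩ on P: start {m0}
  [1] a ⇒ {m1}
  ✓ P
Run σ = ⟨a⟩ on Q: start {n0}
  [1] a ⇒ no successor for Q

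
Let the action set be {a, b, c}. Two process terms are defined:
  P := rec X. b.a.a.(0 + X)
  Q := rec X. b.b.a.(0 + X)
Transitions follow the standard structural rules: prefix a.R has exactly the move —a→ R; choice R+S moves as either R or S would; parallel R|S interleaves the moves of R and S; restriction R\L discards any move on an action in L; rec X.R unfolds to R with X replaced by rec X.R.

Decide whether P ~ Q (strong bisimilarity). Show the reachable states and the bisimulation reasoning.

NO

Reachable graph of P (4 states):
  m0 = rec X. b.a.a.(0 + X) | =b=> m1
  m1 = a.a.(0 + (rec X. b.a.a.(0 + X))) | =a=> m2
  m2 = a.(0 + (rec X. b.a.a.(0 + X))) | =a=> m3
  m3 = 0 + (rec X. b.a.a.(0 + X)) | =b=> m1
Reachable graph of Q (4 states):
  n0 = rec X. b.b.a.(0 + X) | =b=> n1
  n1 = b.a.(0 + (rec X. b.b.a.(0 + X))) | =b=> n2
  n2 = a.(0 + (rec X. b.b.a.(0 + X))) | =a=> n3
  n3 = 0 + (rec X. b.b.a.(0 + X)) | =b=> n1
Bisimilarity quotient blocks:
  B0 = {m0, m3}
  B1 = {m1}
  B2 = {m2}
  B3 = {n0, n3}
  B4 = {n1}
  B5 = {n2}
m0 ∈ B0, n0 ∈ B3 → different blocks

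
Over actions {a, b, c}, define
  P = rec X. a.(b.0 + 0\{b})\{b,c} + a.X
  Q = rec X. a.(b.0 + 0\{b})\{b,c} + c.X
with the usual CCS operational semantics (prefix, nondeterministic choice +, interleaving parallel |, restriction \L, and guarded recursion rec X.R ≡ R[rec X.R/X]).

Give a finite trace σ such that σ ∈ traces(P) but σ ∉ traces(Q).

aa

P's transition system — 2 states:
  s0 = rec X. a.(b.0 + 0\{b})\{b,c} + a.X ⊢ =a=> s0, =a=> s1
  s1 = (b.0 + 0\{b})\{b,c} ⊢ deadlocked
Q's transition system — 2 states:
  t0 = rec X. a.(b.0 + 0\{b})\{b,c} + c.X ⊢ =a=> t1, =c=> t0
  t1 = (b.0 + 0\{b})\{b,c} ⊢ deadlocked
Run σ = ⟨aa⟩ on P: start {s0}
  [1] a ⇒ {s0, s1}
  [2] a ⇒ {s0, s1}
  — P admits the full trace.
Run σ = ⟨aa⟩ on Q: start {t0}
  [1] a ⇒ {t1}
  [2] a ⇒ ∅ (Q stuck)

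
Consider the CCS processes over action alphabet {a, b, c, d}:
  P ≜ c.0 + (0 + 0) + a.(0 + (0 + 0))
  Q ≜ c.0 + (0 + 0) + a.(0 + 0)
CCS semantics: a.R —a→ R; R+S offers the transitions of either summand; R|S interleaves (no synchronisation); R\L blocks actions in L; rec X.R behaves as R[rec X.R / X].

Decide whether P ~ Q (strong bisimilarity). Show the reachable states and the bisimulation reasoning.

bisimilar

P's transition system — 3 states:
  s0 = c.0 + (0 + 0) + a.(0 + (0 + 0)) | -a-> s1, -c-> s2
  s1 = 0 + (0 + 0) | ∅
  s2 = 0 | ∅
Q's transition system — 3 states:
  t0 = c.0 + (0 + 0) + a.(0 + 0) | -a-> t1, -c-> t2
  t1 = 0 + 0 | ∅
  t2 = 0 | ∅
Partition-refinement fixed point:
  B0 = {s0, t0}
  B1 = {s1, s2, t1, t2}
s0 ∈ B0, t0 ∈ B0 → same block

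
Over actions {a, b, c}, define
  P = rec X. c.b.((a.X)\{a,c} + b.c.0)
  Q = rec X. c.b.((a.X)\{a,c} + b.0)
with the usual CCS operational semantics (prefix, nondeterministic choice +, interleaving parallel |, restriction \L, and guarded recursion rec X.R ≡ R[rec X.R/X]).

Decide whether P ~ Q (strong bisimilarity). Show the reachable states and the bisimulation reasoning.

Reachable graph of P (5 states):
  s0 = rec X. c.b.((a.X)\{a,c} + b.c.0) → ··c··> s1
  s1 = b.((a.(rec X. c.b.((a.X)\{a,c} + b.c.0)))\{a,c} + b.c.0) → ··b··> s2
  s2 = (a.(rec X. c.b.((a.X)\{a,c} + b.c.0)))\{a,c} + b.c.0 → ··b··> s3
  s3 = c.0 → ··c··> s4
  s4 = 0 → deadlocked
Reachable graph of Q (4 states):
  t0 = rec X. c.b.((a.X)\{a,c} + b.0) → ··c··> t1
  t1 = b.((a.(rec X. c.b.((a.X)\{a,c} + b.0)))\{a,c} + b.0) → ··b··> t2
  t2 = (a.(rec X. c.b.((a.X)\{a,c} + b.0)))\{a,c} + b.0 → ··b··> t3
  t3 = 0 → deadlocked
Bisimilarity quotient blocks:
  B0 = {s0}
  B1 = {s1}
  B2 = {s2}
  B3 = {s3}
  B4 = {s4, t3}
  B5 = {t0}
  B6 = {t1}
  B7 = {t2}
s0 ∈ B0, t0 ∈ B5 → different blocks

NO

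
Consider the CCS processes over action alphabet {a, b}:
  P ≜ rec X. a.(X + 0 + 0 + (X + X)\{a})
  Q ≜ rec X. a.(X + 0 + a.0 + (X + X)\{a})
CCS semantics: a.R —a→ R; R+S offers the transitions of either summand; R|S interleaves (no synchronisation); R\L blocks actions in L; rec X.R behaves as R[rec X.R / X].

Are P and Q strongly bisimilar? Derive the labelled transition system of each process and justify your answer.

Reachable graph of P (2 states):
  s0 = rec X. a.(X + 0 + 0 + (X + X)\{a}) → —a→ s1
  s1 = (rec X. a.(X + 0 + 0 + (X + X)\{a})) + 0 + 0 + ((rec X. a.(X + 0 + 0 + (X + X)\{a})) + (rec X. a.(X + 0 + 0 + (X + X)\{a})))\{a} → —a→ s1
Reachable graph of Q (3 states):
  t0 = rec X. a.(X + 0 + a.0 + (X + X)\{a}) → —a→ t1
  t1 = (rec X. a.(X + 0 + a.0 + (X + X)\{a})) + 0 + a.0 + ((rec X. a.(X + 0 + a.0 + (X + X)\{a})) + (rec X. a.(X + 0 + a.0 + (X + X)\{a})))\{a} → —a→ t1, —a→ t2
  t2 = 0 → deadlocked
Partition-refinement fixed point:
  B0 = {s0, s1}
  B1 = {t0}
  B2 = {t1}
  B3 = {t2}
s0 ∈ B0, t0 ∈ B1 → different blocks

not bisimilar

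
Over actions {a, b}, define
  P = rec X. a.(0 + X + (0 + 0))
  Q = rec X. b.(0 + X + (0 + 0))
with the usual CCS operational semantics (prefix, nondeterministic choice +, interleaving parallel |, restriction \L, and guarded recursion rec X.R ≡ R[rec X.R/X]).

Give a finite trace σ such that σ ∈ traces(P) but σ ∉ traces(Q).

P's transition system — 2 states:
  s0 = rec X. a.(0 + X + (0 + 0)) → =a=> s1
  s1 = 0 + (rec X. a.(0 + X + (0 + 0))) + (0 + 0) → =a=> s1
Q's transition system — 2 states:
  t0 = rec X. b.(0 + X + (0 + 0)) → =b=> t1
  t1 = 0 + (rec X. b.(0 + X + (0 + 0))) + (0 + 0) → =b=> t1
Trace ⟨a⟩ through P, begin at {s0}:
  [1] a ⇒ {s1}
  — P admits the full trace.
Trace ⟨a⟩ through Q, begin at {t0}:
  [1] a ⇒ ∅ (Q stuck)

a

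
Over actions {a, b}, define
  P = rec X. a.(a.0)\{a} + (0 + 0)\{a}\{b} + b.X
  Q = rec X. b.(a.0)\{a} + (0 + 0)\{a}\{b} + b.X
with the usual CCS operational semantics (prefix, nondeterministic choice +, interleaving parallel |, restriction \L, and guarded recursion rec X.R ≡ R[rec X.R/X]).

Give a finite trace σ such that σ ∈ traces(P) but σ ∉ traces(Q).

a

LTS(P): 2 reachable states
  p0 = rec X. a.(a.0)\{a} + (0 + 0)\{a}\{b} + b.X → -a-> p1, -b-> p0
  p1 = (a.0)\{a} → (no moves)
LTS(Q): 2 reachable states
  q0 = rec X. b.(a.0)\{a} + (0 + 0)\{a}\{b} + b.X → -b-> q0, -b-> q1
  q1 = (a.0)\{a} → (no moves)
Run σ = ⟨a⟩ on P: start {p0}
  step 1 (a): {p1}
  — P admits the full trace.
Run σ = ⟨a⟩ on Q: start {q0}
  step 1 (a): no successor for Q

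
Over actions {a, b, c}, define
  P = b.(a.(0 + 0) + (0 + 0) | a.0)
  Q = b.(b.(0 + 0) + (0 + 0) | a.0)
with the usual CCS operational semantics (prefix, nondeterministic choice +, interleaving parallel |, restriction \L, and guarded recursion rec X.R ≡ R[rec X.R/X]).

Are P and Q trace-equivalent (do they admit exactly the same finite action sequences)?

LTS(P): 4 reachable states
  u0 = b.(a.(0 + 0) + (0 + 0) | a.0) has moves =b=> u1
  u1 = a.(0 + 0) + (0 + 0) | a.0 has moves =a=> u2, =a=> u3
  u2 = (0 + 0) | 0 has moves stopped
  u3 = 0 + 0 has moves stopped
LTS(Q): 4 reachable states
  v0 = b.(b.(0 + 0) + (0 + 0) | a.0) has moves =b=> v1
  v1 = b.(0 + 0) + (0 + 0) | a.0 has moves =a=> v2, =b=> v3
  v2 = (0 + 0) | 0 has moves stopped
  v3 = 0 + 0 has moves stopped
Trace ⟨bb⟩ through Q, begin at {v0}:
  [1] b ⇒ {v1}
  [2] b ⇒ {v3}
  — Q admits the full trace.
Trace ⟨bb⟩ through P, begin at {u0}:
  [1] b ⇒ {u1}
  [2] b ⇒ ∅ (P stuck)

NO — witness ⟨bb⟩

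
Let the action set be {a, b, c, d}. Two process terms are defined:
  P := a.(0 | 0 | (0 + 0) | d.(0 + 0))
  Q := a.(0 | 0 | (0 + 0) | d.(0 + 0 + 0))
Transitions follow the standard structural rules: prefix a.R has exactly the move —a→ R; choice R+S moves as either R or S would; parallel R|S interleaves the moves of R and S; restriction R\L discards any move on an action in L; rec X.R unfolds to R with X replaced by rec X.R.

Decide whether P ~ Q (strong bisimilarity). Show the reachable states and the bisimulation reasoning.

YES

LTS(P): 3 reachable states
  m0 = a.(0 | 0 | (0 + 0) | d.(0 + 0)) | -a-> m1
  m1 = 0 | 0 | (0 + 0) | d.(0 + 0) | -d-> m2
  m2 = 0 | 0 | (0 + 0) | (0 + 0) | deadlocked
LTS(Q): 3 reachable states
  n0 = a.(0 | 0 | (0 + 0) | d.(0 + 0 + 0)) | -a-> n1
  n1 = 0 | 0 | (0 + 0) | d.(0 + 0 + 0) | -d-> n2
  n2 = 0 | 0 | (0 + 0) | (0 + 0 + 0) | deadlocked
Partition-refinement fixed point:
  B0 = {m0, n0}
  B1 = {m1, n1}
  B2 = {m2, n2}
m0 ∈ B0, n0 ∈ B0 → same block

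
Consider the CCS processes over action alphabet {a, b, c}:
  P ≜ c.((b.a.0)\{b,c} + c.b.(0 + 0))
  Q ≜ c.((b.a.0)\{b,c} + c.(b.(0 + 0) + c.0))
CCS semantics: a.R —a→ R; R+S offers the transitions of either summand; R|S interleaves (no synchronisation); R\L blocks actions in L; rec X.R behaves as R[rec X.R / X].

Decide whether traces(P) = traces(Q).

P's transition system — 4 states:
  m0 = c.((b.a.0)\{b,c} + c.b.(0 + 0)) :: ··c··> m1
  m1 = (b.a.0)\{b,c} + c.b.(0 + 0) :: ··c··> m2
  m2 = b.(0 + 0) :: ··b··> m3
  m3 = 0 + 0 :: ·
Q's transition system — 5 states:
  n0 = c.((b.a.0)\{b,c} + c.(b.(0 + 0) + c.0)) :: ··c··> n1
  n1 = (b.a.0)\{b,c} + c.(b.(0 + 0) + c.0) :: ··c··> n2
  n2 = b.(0 + 0) + c.0 :: ··b··> n3, ··c··> n4
  n3 = 0 + 0 :: ·
  n4 = 0 :: ·
Run σ = ⟨ccc⟩ on Q: start {n0}
  step 1 (c): {n1}
  step 2 (c): {n2}
  step 3 (c): {n4}
  ✓ Q
Run σ = ⟨ccc⟩ on P: start {m0}
  step 1 (c): {m1}
  step 2 (c): {m2}
  step 3 (c): ∅ (P stuck)

traces(P) ≠ traces(Q) — witness ⟨ccc⟩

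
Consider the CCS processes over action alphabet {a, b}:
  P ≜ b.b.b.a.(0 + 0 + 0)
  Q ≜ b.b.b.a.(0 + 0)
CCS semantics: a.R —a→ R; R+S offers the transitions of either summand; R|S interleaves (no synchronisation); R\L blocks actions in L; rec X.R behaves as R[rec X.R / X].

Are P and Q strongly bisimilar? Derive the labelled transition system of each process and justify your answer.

P ~ Q

P's transition system — 5 states:
  m0 = b.b.b.a.(0 + 0 + 0) → ··b··> m1
  m1 = b.b.a.(0 + 0 + 0) → ··b··> m2
  m2 = b.a.(0 + 0 + 0) → ··b··> m3
  m3 = a.(0 + 0 + 0) → ··a··> m4
  m4 = 0 + 0 + 0 → deadlocked
Q's transition system — 5 states:
  n0 = b.b.b.a.(0 + 0) → ··b··> n1
  n1 = b.b.a.(0 + 0) → ··b··> n2
  n2 = b.a.(0 + 0) → ··b··> n3
  n3 = a.(0 + 0) → ··a··> n4
  n4 = 0 + 0 → deadlocked
Partition-refinement fixed point:
  B0 = {m0, n0}
  B1 = {m1, n1}
  B2 = {m2, n2}
  B3 = {m3, n3}
  B4 = {m4, n4}
m0 ∈ B0, n0 ∈ B0 → same block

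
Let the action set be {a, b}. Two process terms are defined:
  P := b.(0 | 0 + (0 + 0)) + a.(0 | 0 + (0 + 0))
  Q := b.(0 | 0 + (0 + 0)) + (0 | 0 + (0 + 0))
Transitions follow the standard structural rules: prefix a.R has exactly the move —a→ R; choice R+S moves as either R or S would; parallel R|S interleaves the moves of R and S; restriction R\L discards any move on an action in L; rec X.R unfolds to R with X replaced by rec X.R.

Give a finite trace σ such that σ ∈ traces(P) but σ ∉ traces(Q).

a

Reachable graph of P (2 states):
  m0 = b.(0 | 0 + (0 + 0)) + a.(0 | 0 + (0 + 0)) has moves ··a··> m1, ··b··> m1
  m1 = 0 | 0 + (0 + 0) has moves ∅
Reachable graph of Q (2 states):
  n0 = b.(0 | 0 + (0 + 0)) + (0 | 0 + (0 + 0)) has moves ··b··> n1
  n1 = 0 | 0 + (0 + 0) has moves ∅
Executing a from P (initial set {m0}):
  step 1 (a): {m1}
  ✓ P
Executing a from Q (initial set {n0}):
  step 1 (a): ∅ (Q stuck)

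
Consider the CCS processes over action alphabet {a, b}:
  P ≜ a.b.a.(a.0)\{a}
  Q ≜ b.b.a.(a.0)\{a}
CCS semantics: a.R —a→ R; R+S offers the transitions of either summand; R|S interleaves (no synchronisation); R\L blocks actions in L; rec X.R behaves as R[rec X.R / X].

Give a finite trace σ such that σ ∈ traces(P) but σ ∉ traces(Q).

LTS(P): 4 reachable states
  u0 = a.b.a.(a.0)\{a} has moves ··a··> u1
  u1 = b.a.(a.0)\{a} has moves ··b··> u2
  u2 = a.(a.0)\{a} has moves ··a··> u3
  u3 = (a.0)\{a} has moves deadlocked
LTS(Q): 4 reachable states
  v0 = b.b.a.(a.0)\{a} has moves ··b··> v1
  v1 = b.a.(a.0)\{a} has moves ··b··> v2
  v2 = a.(a.0)\{a} has moves ··a··> v3
  v3 = (a.0)\{a} has moves deadlocked
Run σ = ⟨a⟩ on P: start {u0}
  [1] a ⇒ {u1}
  — P admits the full trace.
Run σ = ⟨a⟩ on Q: start {v0}
  [1] a ⇒ no successor for Q

a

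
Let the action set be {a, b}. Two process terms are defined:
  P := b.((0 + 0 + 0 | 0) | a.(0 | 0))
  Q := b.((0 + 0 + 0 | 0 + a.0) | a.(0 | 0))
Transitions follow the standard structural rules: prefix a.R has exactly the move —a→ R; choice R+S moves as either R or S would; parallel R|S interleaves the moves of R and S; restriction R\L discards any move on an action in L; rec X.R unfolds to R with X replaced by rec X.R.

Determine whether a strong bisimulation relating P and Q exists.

P's transition system — 3 states:
  u0 = b.((0 + 0 + 0 | 0) | a.(0 | 0)) → ··b··> u1
  u1 = (0 + 0 + 0 | 0) | a.(0 | 0) → ··a··> u2
  u2 = (0 + 0 + 0 | 0) | (0 | 0) → (no moves)
Q's transition system — 5 states:
  v0 = b.((0 + 0 + 0 | 0 + a.0) | a.(0 | 0)) → ··b··> v1
  v1 = (0 + 0 + 0 | 0 + a.0) | a.(0 | 0) → ··a··> v2, ··a··> v3
  v2 = (0 + 0 + 0 | 0 + a.0) | (0 | 0) → ··a··> v4
  v3 = 0 | a.(0 | 0) → ··a··> v4
  v4 = 0 | (0 | 0) → (no moves)
Partition-refinement fixed point:
  B0 = {u0}
  B1 = {u1, v2, v3}
  B2 = {u2, v4}
  B3 = {v0}
  B4 = {v1}
u0 ∈ B0, v0 ∈ B3 → different blocks

P ≁ Q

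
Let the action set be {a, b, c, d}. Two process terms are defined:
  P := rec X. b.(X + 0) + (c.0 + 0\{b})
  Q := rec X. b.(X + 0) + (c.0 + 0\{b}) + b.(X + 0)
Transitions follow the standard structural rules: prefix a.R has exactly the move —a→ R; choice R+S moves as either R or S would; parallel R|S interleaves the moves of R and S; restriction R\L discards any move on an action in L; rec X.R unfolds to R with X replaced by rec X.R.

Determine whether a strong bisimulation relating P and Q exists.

Reachable graph of P (3 states):
  u0 = rec X. b.(X + 0) + (c.0 + 0\{b}) ⊢ --b--▸ u1, --c--▸ u2
  u1 = (rec X. b.(X + 0) + (c.0 + 0\{b})) + 0 ⊢ --b--▸ u1, --c--▸ u2
  u2 = 0 ⊢ ∅
Reachable graph of Q (3 states):
  v0 = rec X. b.(X + 0) + (c.0 + 0\{b}) + b.(X + 0) ⊢ --b--▸ v1, --c--▸ v2
  v1 = (rec X. b.(X + 0) + (c.0 + 0\{b}) + b.(X + 0)) + 0 ⊢ --b--▸ v1, --c--▸ v2
  v2 = 0 ⊢ ∅
Partition-refinement fixed point:
  B0 = {u0, u1, v0, v1}
  B1 = {u2, v2}
u0 ∈ B0, v0 ∈ B0 → same block

YES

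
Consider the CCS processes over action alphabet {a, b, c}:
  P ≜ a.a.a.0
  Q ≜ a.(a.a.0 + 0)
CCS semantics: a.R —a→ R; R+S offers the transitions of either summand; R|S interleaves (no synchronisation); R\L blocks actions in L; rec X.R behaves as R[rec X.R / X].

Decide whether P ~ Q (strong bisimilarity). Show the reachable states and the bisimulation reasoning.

P's transition system — 4 states:
  p0 = a.a.a.0 | -a-> p1
  p1 = a.a.0 | -a-> p2
  p2 = a.0 | -a-> p3
  p3 = 0 | ·
Q's transition system — 4 states:
  q0 = a.(a.a.0 + 0) | -a-> q1
  q1 = a.a.0 + 0 | -a-> q2
  q2 = a.0 | -a-> q3
  q3 = 0 | ·
Coarsest stable partition (strong bisimilarity classes):
  B0 = {p0, q0}
  B1 = {p1, q1}
  B2 = {p2, q2}
  B3 = {p3, q3}
p0 ∈ B0, q0 ∈ B0 → same block

P ~ Q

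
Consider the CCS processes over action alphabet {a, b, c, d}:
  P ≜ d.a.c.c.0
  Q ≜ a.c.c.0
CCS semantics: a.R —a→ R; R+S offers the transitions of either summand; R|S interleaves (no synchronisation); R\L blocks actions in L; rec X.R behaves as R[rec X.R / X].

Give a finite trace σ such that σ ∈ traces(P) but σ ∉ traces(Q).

P's transition system — 5 states:
  u0 = d.a.c.c.0 → —d→ u1
  u1 = a.c.c.0 → —a→ u2
  u2 = c.c.0 → —c→ u3
  u3 = c.0 → —c→ u4
  u4 = 0 → ·
Q's transition system — 4 states:
  v0 = a.c.c.0 → —a→ v1
  v1 = c.c.0 → —c→ v2
  v2 = c.0 → —c→ v3
  v3 = 0 → ·
Trace ⟨d⟩ through P, begin at {u0}:
  [1] d ⇒ {u1}
  — P admits the full trace.
Trace ⟨d⟩ through Q, begin at {v0}:
  [1] d ⇒ ∅  — Q cannot continue

d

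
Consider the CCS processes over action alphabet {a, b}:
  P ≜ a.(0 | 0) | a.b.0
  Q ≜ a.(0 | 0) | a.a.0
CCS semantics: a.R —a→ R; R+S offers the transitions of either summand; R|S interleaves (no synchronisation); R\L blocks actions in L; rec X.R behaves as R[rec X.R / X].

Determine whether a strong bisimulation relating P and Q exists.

not bisimilar

LTS(P): 6 reachable states
  p0 = a.(0 | 0) | a.b.0 | -a-> p1, -a-> p2
  p1 = 0 | 0 | a.b.0 | -a-> p3
  p2 = a.(0 | 0) | b.0 | -a-> p3, -b-> p4
  p3 = 0 | 0 | b.0 | -b-> p5
  p4 = a.(0 | 0) | 0 | -a-> p5
  p5 = 0 | 0 | 0 | ·
LTS(Q): 6 reachable states
  q0 = a.(0 | 0) | a.a.0 | -a-> q1, -a-> q2
  q1 = 0 | 0 | a.a.0 | -a-> q3
  q2 = a.(0 | 0) | a.0 | -a-> q3, -a-> q4
  q3 = 0 | 0 | a.0 | -a-> q5
  q4 = a.(0 | 0) | 0 | -a-> q5
  q5 = 0 | 0 | 0 | ·
Coarsest stable partition (strong bisimilarity classes):
  B0 = {p0}
  B1 = {p2}
  B2 = {p3}
  B3 = {p5, q5}
  B4 = {p4, q3, q4}
  B5 = {p1}
  B6 = {q0}
  B7 = {q1, q2}
p0 ∈ B0, q0 ∈ B6 → different blocks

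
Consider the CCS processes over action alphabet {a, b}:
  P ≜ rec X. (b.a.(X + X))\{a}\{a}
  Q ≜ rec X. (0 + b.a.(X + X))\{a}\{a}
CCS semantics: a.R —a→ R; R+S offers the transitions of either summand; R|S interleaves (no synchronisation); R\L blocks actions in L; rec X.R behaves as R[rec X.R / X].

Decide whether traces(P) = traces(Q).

P's transition system — 2 states:
  m0 = rec X. (b.a.(X + X))\{a}\{a} has moves —b→ m1
  m1 = (a.((rec X. (b.a.(X + X))\{a}\{a}) + (rec X. (b.a.(X + X))\{a}\{a})))\{a}\{a} has moves ∅
Q's transition system — 2 states:
  n0 = rec X. (0 + b.a.(X + X))\{a}\{a} has moves —b→ n1
  n1 = (a.((rec X. (0 + b.a.(X + X))\{a}\{a}) + (rec X. (0 + b.a.(X + X))\{a}\{a})))\{a}\{a} has moves ∅
Coarsest stable partition (strong bisimilarity classes):
  B0 = {m0, n0}
  B1 = {m1, n1}
m0 ∈ B0, n0 ∈ B0 → same block
Bisimilar ⇒ trace-equivalent.

YES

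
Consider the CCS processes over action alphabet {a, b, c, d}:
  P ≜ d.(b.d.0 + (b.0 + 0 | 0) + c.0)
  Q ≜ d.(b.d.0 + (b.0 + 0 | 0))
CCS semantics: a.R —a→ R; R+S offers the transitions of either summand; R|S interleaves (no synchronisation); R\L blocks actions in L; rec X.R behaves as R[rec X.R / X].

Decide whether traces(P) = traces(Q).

traces(P) ≠ traces(Q) — witness ⟨dc⟩

P's transition system — 4 states:
  p0 = d.(b.d.0 + (b.0 + 0 | 0) + c.0) → -d-> p1
  p1 = b.d.0 + (b.0 + 0 | 0) + c.0 → -b-> p2, -b-> p3, -c-> p2
  p2 = 0 → stopped
  p3 = d.0 → -d-> p2
Q's transition system — 4 states:
  q0 = d.(b.d.0 + (b.0 + 0 | 0)) → -d-> q1
  q1 = b.d.0 + (b.0 + 0 | 0) → -b-> q2, -b-> q3
  q2 = 0 → stopped
  q3 = d.0 → -d-> q2
Trace ⟨dc⟩ through P, begin at {p0}:
  after d @ step 1: {p1}
  after c @ step 2: {p2}
  P completes σ.
Trace ⟨dc⟩ through Q, begin at {q0}:
  after d @ step 1: {q1}
  after c @ step 2: ∅ (Q stuck)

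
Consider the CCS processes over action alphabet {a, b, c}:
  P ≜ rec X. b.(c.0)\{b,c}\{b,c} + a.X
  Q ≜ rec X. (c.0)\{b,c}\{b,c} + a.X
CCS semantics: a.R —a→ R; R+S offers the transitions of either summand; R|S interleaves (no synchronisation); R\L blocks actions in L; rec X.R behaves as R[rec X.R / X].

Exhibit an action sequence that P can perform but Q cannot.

b

P's transition system — 2 states:
  p0 = rec X. b.(c.0)\{b,c}\{b,c} + a.X ⊢ =a=> p0, =b=> p1
  p1 = (c.0)\{b,c}\{b,c} ⊢ (no moves)
Q's transition system — 1 states:
  q0 = rec X. (c.0)\{b,c}\{b,c} + a.X ⊢ =a=> q0
Executing b from P (initial set {p0}):
  step 1 (b): {p1}
  P completes σ.
Executing b from Q (initial set {q0}):
  step 1 (b): ∅  — Q cannot continue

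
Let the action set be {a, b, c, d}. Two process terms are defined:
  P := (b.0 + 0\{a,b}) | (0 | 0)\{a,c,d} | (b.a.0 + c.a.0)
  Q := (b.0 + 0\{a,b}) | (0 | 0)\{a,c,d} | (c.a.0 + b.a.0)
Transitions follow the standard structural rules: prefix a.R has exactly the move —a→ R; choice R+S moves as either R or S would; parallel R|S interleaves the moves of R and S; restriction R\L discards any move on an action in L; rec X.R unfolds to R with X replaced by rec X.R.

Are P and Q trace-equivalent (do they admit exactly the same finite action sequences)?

P's transition system — 6 states:
  u0 = (b.0 + 0\{a,b}) | (0 | 0)\{a,c,d} | (b.a.0 + c.a.0) :: --b--▸ u1, --b--▸ u2, --c--▸ u1
  u1 = (b.0 + 0\{a,b}) | (0 | 0)\{a,c,d} | a.0 :: --a--▸ u3, --b--▸ u4
  u2 = 0 | (0 | 0)\{a,c,d} | (b.a.0 + c.a.0) :: --b--▸ u4, --c--▸ u4
  u3 = (b.0 + 0\{a,b}) | (0 | 0)\{a,c,d} | 0 :: --b--▸ u5
  u4 = 0 | (0 | 0)\{a,c,d} | a.0 :: --a--▸ u5
  u5 = 0 | (0 | 0)\{a,c,d} | 0 :: (no moves)
Q's transition system — 6 states:
  v0 = (b.0 + 0\{a,b}) | (0 | 0)\{a,c,d} | (c.a.0 + b.a.0) :: --b--▸ v1, --b--▸ v2, --c--▸ v1
  v1 = (b.0 + 0\{a,b}) | (0 | 0)\{a,c,d} | a.0 :: --a--▸ v3, --b--▸ v4
  v2 = 0 | (0 | 0)\{a,c,d} | (c.a.0 + b.a.0) :: --b--▸ v4, --c--▸ v4
  v3 = (b.0 + 0\{a,b}) | (0 | 0)\{a,c,d} | 0 :: --b--▸ v5
  v4 = 0 | (0 | 0)\{a,c,d} | a.0 :: --a--▸ v5
  v5 = 0 | (0 | 0)\{a,c,d} | 0 :: (no moves)
Coarsest stable partition (strong bisimilarity classes):
  B0 = {u0, v0}
  B1 = {u1, v1}
  B2 = {u3, v3}
  B3 = {u5, v5}
  B4 = {u4, v4}
  B5 = {u2, v2}
u0 ∈ B0, v0 ∈ B0 → same block
Bisimilar ⇒ trace-equivalent.

traces(P) = traces(Q)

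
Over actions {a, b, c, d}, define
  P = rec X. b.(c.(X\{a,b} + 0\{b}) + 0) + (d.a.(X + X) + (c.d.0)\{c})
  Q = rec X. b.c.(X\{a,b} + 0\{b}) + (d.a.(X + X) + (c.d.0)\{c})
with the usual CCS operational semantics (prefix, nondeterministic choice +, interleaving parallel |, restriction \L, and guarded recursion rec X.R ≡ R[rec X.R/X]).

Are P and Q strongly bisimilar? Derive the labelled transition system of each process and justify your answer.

bisimilar

LTS(P): 6 reachable states
  u0 = rec X. b.(c.(X\{a,b} + 0\{b}) + 0) + (d.a.(X + X) + (c.d.0)\{c}) | --b--▸ u1, --d--▸ u2
  u1 = c.((rec X. b.(c.(X\{a,b} + 0\{b}) + 0) + (d.a.(X + X) + (c.d.0)\{c}))\{a,b} + 0\{b}) + 0 | --c--▸ u3
  u2 = a.((rec X. b.(c.(X\{a,b} + 0\{b}) + 0) + (d.a.(X + X) + (c.d.0)\{c})) + (rec X. b.(c.(X\{a,b} + 0\{b}) + 0) + (d.a.(X + X) + (c.d.0)\{c}))) | --a--▸ u4
  u3 = (rec X. b.(c.(X\{a,b} + 0\{b}) + 0) + (d.a.(X + X) + (c.d.0)\{c}))\{a,b} + 0\{b} | --d--▸ u5
  u4 = (rec X. b.(c.(X\{a,b} + 0\{b}) + 0) + (d.a.(X + X) + (c.d.0)\{c})) + (rec X. b.(c.(X\{a,b} + 0\{b}) + 0) + (d.a.(X + X) + (c.d.0)\{c})) | --b--▸ u1, --d--▸ u2
  u5 = (a.((rec X. b.(c.(X\{a,b} + 0\{b}) + 0) + (d.a.(X + X) + (c.d.0)\{c})) + (rec X. b.(c.(X\{a,b} + 0\{b}) + 0) + (d.a.(X + X) + (c.d.0)\{c}))))\{a,b} | stopped
LTS(Q): 6 reachable states
  v0 = rec X. b.c.(X\{a,b} + 0\{b}) + (d.a.(X + X) + (c.d.0)\{c}) | --b--▸ v1, --d--▸ v2
  v1 = c.((rec X. b.c.(X\{a,b} + 0\{b}) + (d.a.(X + X) + (c.d.0)\{c}))\{a,b} + 0\{b}) | --c--▸ v3
  v2 = a.((rec X. b.c.(X\{a,b} + 0\{b}) + (d.a.(X + X) + (c.d.0)\{c})) + (rec X. b.c.(X\{a,b} + 0\{b}) + (d.a.(X + X) + (c.d.0)\{c}))) | --a--▸ v4
  v3 = (rec X. b.c.(X\{a,b} + 0\{b}) + (d.a.(X + X) + (c.d.0)\{c}))\{a,b} + 0\{b} | --d--▸ v5
  v4 = (rec X. b.c.(X\{a,b} + 0\{b}) + (d.a.(X + X) + (c.d.0)\{c})) + (rec X. b.c.(X\{a,b} + 0\{b}) + (d.a.(X + X) + (c.d.0)\{c})) | --b--▸ v1, --d--▸ v2
  v5 = (a.((rec X. b.c.(X\{a,b} + 0\{b}) + (d.a.(X + X) + (c.d.0)\{c})) + (rec X. b.c.(X\{a,b} + 0\{b}) + (d.a.(X + X) + (c.d.0)\{c}))))\{a,b} | stopped
Partition-refinement fixed point:
  B0 = {u0, u4, v0, v4}
  B1 = {u1, v1}
  B2 = {u3, v3}
  B3 = {u5, v5}
  B4 = {u2, v2}
u0 ∈ B0, v0 ∈ B0 → same block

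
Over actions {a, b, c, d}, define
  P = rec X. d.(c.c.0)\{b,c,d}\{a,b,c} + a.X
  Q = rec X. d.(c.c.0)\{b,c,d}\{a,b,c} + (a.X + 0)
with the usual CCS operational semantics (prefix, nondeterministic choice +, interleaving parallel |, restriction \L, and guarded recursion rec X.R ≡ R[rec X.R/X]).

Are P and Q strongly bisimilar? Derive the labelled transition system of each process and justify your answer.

LTS(P): 2 reachable states
  p0 = rec X. d.(c.c.0)\{b,c,d}\{a,b,c} + a.X → =a=> p0, =d=> p1
  p1 = (c.c.0)\{b,c,d}\{a,b,c} → ·
LTS(Q): 2 reachable states
  q0 = rec X. d.(c.c.0)\{b,c,d}\{a,b,c} + (a.X + 0) → =a=> q0, =d=> q1
  q1 = (c.c.0)\{b,c,d}\{a,b,c} → ·
Bisimilarity quotient blocks:
  B0 = {p0, q0}
  B1 = {p1, q1}
p0 ∈ B0, q0 ∈ B0 → same block

bisimilar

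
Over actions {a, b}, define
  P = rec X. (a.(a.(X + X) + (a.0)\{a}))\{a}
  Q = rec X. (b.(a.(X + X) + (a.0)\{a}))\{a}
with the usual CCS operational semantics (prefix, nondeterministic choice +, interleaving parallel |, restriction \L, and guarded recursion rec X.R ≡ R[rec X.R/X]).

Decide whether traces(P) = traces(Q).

LTS(P): 1 reachable states
  u0 = rec X. (a.(a.(X + X) + (a.0)\{a}))\{a} ⊢ (no moves)
LTS(Q): 2 reachable states
  v0 = rec X. (b.(a.(X + X) + (a.0)\{a}))\{a} ⊢ =b=> v1
  v1 = (a.((rec X. (b.(a.(X + X) + (a.0)\{a}))\{a}) + (rec X. (b.(a.(X + X) + (a.0)\{a}))\{a})) + (a.0)\{a})\{a} ⊢ (no moves)
Executing b from Q (initial set {v0}):
  step 1 (b): {v1}
  Q completes σ.
Executing b from P (initial set {u0}):
  step 1 (b): ∅ (P stuck)

trace-distinct — witness ⟨b⟩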